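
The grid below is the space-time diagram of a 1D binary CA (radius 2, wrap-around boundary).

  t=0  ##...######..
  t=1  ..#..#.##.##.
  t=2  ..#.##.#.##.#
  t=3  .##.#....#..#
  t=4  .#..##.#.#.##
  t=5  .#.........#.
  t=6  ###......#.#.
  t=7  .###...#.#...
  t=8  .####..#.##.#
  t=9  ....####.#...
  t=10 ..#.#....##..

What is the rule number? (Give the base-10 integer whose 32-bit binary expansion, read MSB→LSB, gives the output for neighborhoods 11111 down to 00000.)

2605990322

  nb #####: next=#  (t=0,i=7, bit31=1)
  nb ####.: next=.  (t=0,i=9, bit30=0)
  nb ###.#: next=.  (t=9,i=7, bit29=0)
  nb ###..: next=#  (t=0,i=10, bit28=1)
  nb ##.##: next=#  (t=1,i=9, bit27=1)
  nb ##.#.: next=.  (t=2,i=6, bit26=0)
  nb ##..#: next=#  (t=0,i=11, bit25=1)
  nb ##...: next=#  (t=0,i=2, bit24=1)
  nb #.###: next=.  (t=6,i=0, bit23=0)
  nb #.##.: next=#  (t=1,i=7, bit22=1)
  nb #.#.#: next=.  (t=2,i=7, bit21=0)
  nb #.#..: next=#  (t=2,i=12, bit20=1)
  nb #..##: next=.  (t=0,i=12, bit19=0)
  nb #..#.: next=#  (t=1,i=4, bit18=1)
  nb #...#: next=.  (t=0,i=3, bit17=0)
  nb #....: next=.  (t=3,i=6, bit16=0)
  nb .####: next=.  (t=0,i=6, bit15=0)
  nb .###.: next=#  (t=6,i=1, bit14=1)
  nb .##.#: next=.  (t=1,i=8, bit13=0)
  nb .##..: next=.  (t=0,i=1, bit12=0)
  nb .#.##: next=.  (t=1,i=6, bit11=0)
  nb .#.#.: next=.  (t=4,i=8, bit10=0)
  nb .#..#: next=.  (t=1,i=3, bit9=0)
  nb .#...: next=#  (t=3,i=5, bit8=1)
  nb ..###: next=#  (t=0,i=5, bit7=1)
  nb ..##.: next=.  (t=0,i=0, bit6=0)
  nb ..#.#: next=#  (t=1,i=5, bit5=1)
  nb ..#..: next=#  (t=1,i=2, bit4=1)
  nb ...##: next=.  (t=0,i=4, bit3=0)
  nb ...#.: next=.  (t=1,i=1, bit2=0)
  nb ....#: next=#  (t=3,i=7, bit1=1)
  nb .....: next=.  (t=5,i=4, bit0=0)
  bits 10011011010101000100000110110010 = 2605990322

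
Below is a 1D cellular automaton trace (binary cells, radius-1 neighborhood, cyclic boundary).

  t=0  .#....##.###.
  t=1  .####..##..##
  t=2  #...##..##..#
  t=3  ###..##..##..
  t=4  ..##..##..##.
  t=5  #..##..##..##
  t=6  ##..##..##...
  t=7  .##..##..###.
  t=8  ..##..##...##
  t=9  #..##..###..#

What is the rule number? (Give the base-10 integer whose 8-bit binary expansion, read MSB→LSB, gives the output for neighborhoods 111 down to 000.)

  nb ###: next=.  (t=0,i=10, bit7=0)
  nb ##.: next=#  (t=0,i=7, bit6=1)
  nb #.#: next=#  (t=0,i=8, bit5=1)
  nb #..: next=#  (t=0,i=2, bit4=1)
  nb .##: next=.  (t=0,i=6, bit3=0)
  nb .#.: next=#  (t=0,i=1, bit2=1)
  nb ..#: next=.  (t=0,i=0, bit1=0)
  nb ...: next=#  (t=0,i=3, bit0=1)
  bits 01110101 = 117

117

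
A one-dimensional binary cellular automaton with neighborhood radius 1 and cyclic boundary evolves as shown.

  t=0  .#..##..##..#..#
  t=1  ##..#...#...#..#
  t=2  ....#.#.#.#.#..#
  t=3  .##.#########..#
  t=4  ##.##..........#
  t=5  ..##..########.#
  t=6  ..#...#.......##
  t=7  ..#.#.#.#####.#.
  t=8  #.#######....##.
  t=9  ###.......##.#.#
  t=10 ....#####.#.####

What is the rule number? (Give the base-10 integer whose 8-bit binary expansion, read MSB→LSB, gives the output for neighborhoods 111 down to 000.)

  nb ###: next=.  (t=1,i=0, bit7=0)
  nb ##.: next=.  (t=0,i=5, bit6=0)
  nb #.#: next=#  (t=0,i=0, bit5=1)
  nb #..: next=.  (t=0,i=2, bit4=0)
  nb .##: next=#  (t=0,i=4, bit3=1)
  nb .#.: next=#  (t=0,i=1, bit2=1)
  nb ..#: next=.  (t=0,i=3, bit1=0)
  nb ...: next=#  (t=1,i=6, bit0=1)
  bits 00101101 = 45

45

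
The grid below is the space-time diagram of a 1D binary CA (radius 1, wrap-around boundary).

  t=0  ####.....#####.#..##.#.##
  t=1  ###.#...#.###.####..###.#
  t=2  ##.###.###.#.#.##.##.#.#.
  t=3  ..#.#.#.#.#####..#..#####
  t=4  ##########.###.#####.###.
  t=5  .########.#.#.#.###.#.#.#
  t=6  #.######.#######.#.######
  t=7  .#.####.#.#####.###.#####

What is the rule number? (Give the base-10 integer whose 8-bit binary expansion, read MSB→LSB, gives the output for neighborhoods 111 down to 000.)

  ### -> #   bit 7 = 1  t=0,i=0
  ##. -> .   bit 6 = 0  t=0,i=3
  #.# -> #   bit 5 = 1  t=0,i=14
  #.. -> #   bit 4 = 1  t=0,i=4
  .## -> .   bit 3 = 0  t=0,i=9
  .#. -> #   bit 2 = 1  t=0,i=15
  ..# -> #   bit 1 = 1  t=0,i=8
  ... -> .   bit 0 = 0  t=0,i=5
  bits 10110110 = 182

182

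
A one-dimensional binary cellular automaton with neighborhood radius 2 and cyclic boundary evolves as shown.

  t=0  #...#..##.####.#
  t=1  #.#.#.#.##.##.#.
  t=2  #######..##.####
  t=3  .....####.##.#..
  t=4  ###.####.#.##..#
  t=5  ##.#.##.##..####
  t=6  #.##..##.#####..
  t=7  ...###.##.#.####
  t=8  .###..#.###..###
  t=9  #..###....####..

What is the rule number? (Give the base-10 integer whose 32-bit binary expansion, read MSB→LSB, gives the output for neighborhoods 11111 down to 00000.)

  [31] ##### => .  t=2,i=0
  [30] ####. => #  t=0,i=12
  [29] ###.# => .  t=0,i=13
  [28] ###.. => #  t=2,i=6
  [27] ##.## => #  t=0,i=9
  [26] ##.#. => #  t=1,i=13
  [25] ##..# => #  t=2,i=7
  [24] ##... => .  t=0,i=1
  [23] #.### => .  t=0,i=10
  [22] #.##. => .  t=0,i=15
  [21] #.#.# => #  t=1,i=0
  [20] #.#.. => .  t=3,i=13
  [19] #..## => #  t=0,i=6
  [18] #..#. => #  t=6,i=15
  [17] #...# => #  t=0,i=2
  [16] #.... => #  t=3,i=15
  [15] .#### => #  t=0,i=11
  [14] .###. => .  t=7,i=4
  [13] .##.# => #  t=0,i=8
  [12] .##.. => #  t=0,i=0
  [11] .#.## => .  t=1,i=7
  [10] .#.#. => #  t=1,i=1
  [9] .#..# => .  t=0,i=5
  [8] .#... => .  t=3,i=14
  [7] ..### => #  t=3,i=5
  [6] ..##. => .  t=0,i=7
  [5] ..#.# => .  t=6,i=0
  [4] ..#.. => #  t=0,i=4
  [3] ...## => #  t=3,i=4
  [2] ...#. => .  t=0,i=3
  [1] ....# => .  t=3,i=3
  [0] ..... => #  t=3,i=0
  bits 01011110001011111011010010011001 = 1580184729

1580184729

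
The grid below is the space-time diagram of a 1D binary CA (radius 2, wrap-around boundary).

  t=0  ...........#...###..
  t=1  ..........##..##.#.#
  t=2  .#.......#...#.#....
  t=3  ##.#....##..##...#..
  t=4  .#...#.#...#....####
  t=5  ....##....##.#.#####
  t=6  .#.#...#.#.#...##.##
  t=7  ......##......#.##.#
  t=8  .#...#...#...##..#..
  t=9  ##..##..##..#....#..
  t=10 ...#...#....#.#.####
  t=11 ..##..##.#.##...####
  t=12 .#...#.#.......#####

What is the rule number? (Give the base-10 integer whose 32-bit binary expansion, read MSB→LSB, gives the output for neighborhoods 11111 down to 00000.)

  [31] ##### => .  t=5,i=17
  [30] ####. => #  t=4,i=18
  [29] ###.# => #  t=4,i=19
  [28] ###.. => #  t=0,i=17
  [27] ##.## => #  t=6,i=17
  [26] ##.#. => .  t=1,i=16
  [25] ##..# => .  t=1,i=12
  [24] ##... => .  t=0,i=18
  [23] #.### => #  t=5,i=15
  [22] #.##. => .  t=6,i=18
  [21] #.#.# => .  t=1,i=17
  [20] #.#.. => .  t=1,i=19
  [19] #..## => #  t=1,i=13
  [18] #..#. => .  t=8,i=16
  [17] #...# => .  t=0,i=13
  [16] #.... => #  t=0,i=19
  [15] .#### => #  t=4,i=17
  [14] .###. => .  t=0,i=16
  [13] .##.# => #  t=1,i=15
  [12] .##.. => .  t=1,i=11
  [11] .#.## => .  t=5,i=14
  [10] .#.#. => .  t=1,i=18
  [9] .#..# => #  t=3,i=18
  [8] .#... => .  t=0,i=12
  [7] ..### => #  t=0,i=15
  [6] ..##. => .  t=1,i=10
  [5] ..#.# => #  t=2,i=13
  [4] ..#.. => #  t=0,i=11
  [3] ...## => #  t=0,i=14
  [2] ...#. => #  t=0,i=10
  [1] ....# => .  t=0,i=9
  [0] ..... => .  t=0,i=0
  bits 01111000100010011010001010111100 = 2022286012

2022286012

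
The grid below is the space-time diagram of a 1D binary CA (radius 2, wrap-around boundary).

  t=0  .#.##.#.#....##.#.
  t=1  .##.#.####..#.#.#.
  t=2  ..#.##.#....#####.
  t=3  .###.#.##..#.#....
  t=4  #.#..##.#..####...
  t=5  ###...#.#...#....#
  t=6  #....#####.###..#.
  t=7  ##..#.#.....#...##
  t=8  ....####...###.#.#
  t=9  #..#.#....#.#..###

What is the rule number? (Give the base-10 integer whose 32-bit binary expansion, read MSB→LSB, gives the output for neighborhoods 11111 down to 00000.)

  [31] ##### => .  t=2,i=14
  [30] ####. => .  t=1,i=8
  [29] ###.# => .  t=3,i=3
  [28] ###.. => .  t=1,i=9
  [27] ##.## => .  t=6,i=10
  [26] ##.#. => .  t=0,i=5
  [25] ##..# => .  t=1,i=10
  [24] ##... => .  t=2,i=17
  [23] #.### => .  t=1,i=6
  [22] #.##. => .  t=0,i=3
  [21] #.#.# => #  t=0,i=6
  [20] #.#.. => #  t=0,i=8
  [19] #..## => .  t=1,i=0
  [18] #..#. => .  t=0,i=0
  [17] #...# => .  t=2,i=0
  [16] #.... => .  t=0,i=10
  [15] .#### => #  t=1,i=7
  [14] .###. => #  t=3,i=2
  [13] .##.# => #  t=0,i=4
  [12] .##.. => #  t=3,i=8
  [11] .#.## => #  t=0,i=2
  [10] .#.#. => #  t=0,i=7
  [9] .#..# => .  t=0,i=17
  [8] .#... => #  t=0,i=9
  [7] ..### => .  t=2,i=12
  [6] ..##. => .  t=0,i=13
  [5] ..#.# => #  t=0,i=1
  [4] ..#.. => #  t=5,i=12
  [3] ...## => #  t=0,i=12
  [2] ...#. => #  t=2,i=1
  [1] ....# => .  t=0,i=11
  [0] ..... => .  t=3,i=16
  bits 00000000001100001111110100111100 = 3210556

3210556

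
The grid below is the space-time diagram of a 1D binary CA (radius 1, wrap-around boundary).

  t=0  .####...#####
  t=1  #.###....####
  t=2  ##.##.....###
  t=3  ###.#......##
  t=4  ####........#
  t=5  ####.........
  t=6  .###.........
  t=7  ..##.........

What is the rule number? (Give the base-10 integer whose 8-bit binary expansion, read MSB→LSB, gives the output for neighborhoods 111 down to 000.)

224

  ### -> #   bit 7 = 1  t=0,i=2
  ##. -> #   bit 6 = 1  t=0,i=4
  #.# -> #   bit 5 = 1  t=0,i=0
  #.. -> .   bit 4 = 0  t=0,i=5
  .## -> .   bit 3 = 0  t=0,i=1
  .#. -> .   bit 2 = 0  t=3,i=4
  ..# -> .   bit 1 = 0  t=0,i=7
  ... -> .   bit 0 = 0  t=0,i=6
  bits 11100000 = 224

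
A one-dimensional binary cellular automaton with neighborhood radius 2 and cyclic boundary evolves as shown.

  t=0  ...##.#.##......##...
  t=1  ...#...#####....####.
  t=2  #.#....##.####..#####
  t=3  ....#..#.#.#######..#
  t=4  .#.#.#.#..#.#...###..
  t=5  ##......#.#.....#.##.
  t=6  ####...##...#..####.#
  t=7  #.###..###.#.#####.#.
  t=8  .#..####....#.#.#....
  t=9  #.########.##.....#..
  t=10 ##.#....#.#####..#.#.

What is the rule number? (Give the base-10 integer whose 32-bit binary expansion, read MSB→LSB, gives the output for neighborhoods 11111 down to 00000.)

  #####|.  b31=0 t=1,i=9
  ####.|#  b30=1 t=1,i=10
  ###.#|.  b29=0 t=2,i=0
  ###..|#  b28=1 t=1,i=11
  ##.##|#  b27=1 t=2,i=9
  ##.#.|.  b26=0 t=0,i=5
  ##..#|#  b25=1 t=2,i=14
  ##...|#  b24=1 t=0,i=10
  #.###|.  b23=0 t=2,i=10
  #.##.|#  b22=1 t=0,i=8
  #.#.#|.  b21=0 t=0,i=6
  #.#..|.  b20=0 t=2,i=2
  #..##|#  b19=1 t=2,i=15
  #..#.|.  b18=0 t=3,i=6
  #...#|.  b17=0 t=1,i=5
  #....|#  b16=1 t=0,i=11
  .####|#  b15=1 t=1,i=8
  .###.|.  b14=0 t=4,i=17
  .##.#|.  b13=0 t=0,i=4
  .##..|#  b12=1 t=0,i=9
  .#.##|#  b11=1 t=0,i=7
  .#.#.|.  b10=0 t=3,i=8
  .#..#|#  b9=1 t=3,i=5
  .#...|.  b8=0 t=1,i=4
  ..###|#  b7=1 t=1,i=7
  ..##.|#  b6=1 t=0,i=3
  ..#.#|#  b5=1 t=3,i=7
  ..#..|.  b4=0 t=1,i=3
  ...##|.  b3=0 t=0,i=2
  ...#.|#  b2=1 t=1,i=2
  ....#|.  b1=0 t=0,i=1
  .....|.  b0=0 t=0,i=0
  bits 01011011010010011001101011100100 = 1531550436

1531550436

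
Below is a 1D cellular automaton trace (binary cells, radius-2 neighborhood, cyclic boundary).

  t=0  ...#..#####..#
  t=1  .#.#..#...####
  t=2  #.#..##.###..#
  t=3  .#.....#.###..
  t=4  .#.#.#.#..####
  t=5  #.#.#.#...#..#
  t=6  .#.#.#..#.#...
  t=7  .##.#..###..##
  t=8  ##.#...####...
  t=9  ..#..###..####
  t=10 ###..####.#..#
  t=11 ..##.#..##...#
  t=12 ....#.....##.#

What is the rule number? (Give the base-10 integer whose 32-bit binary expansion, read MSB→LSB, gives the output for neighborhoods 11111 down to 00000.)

1061635258

  nb #####: next=.  (t=0,i=8, bit31=0)
  nb ####.: next=.  (t=0,i=9, bit30=0)
  nb ###.#: next=#  (t=1,i=13, bit29=1)
  nb ###..: next=#  (t=0,i=10, bit28=1)
  nb ##.##: next=#  (t=2,i=7, bit27=1)
  nb ##.#.: next=#  (t=1,i=0, bit26=1)
  nb ##..#: next=#  (t=0,i=11, bit25=1)
  nb ##...: next=#  (t=3,i=12, bit24=1)
  nb #.###: next=.  (t=2,i=8, bit23=0)
  nb #.##.: next=#  (t=7,i=1, bit22=1)
  nb #.#.#: next=.  (t=1,i=1, bit21=0)
  nb #.#..: next=.  (t=1,i=3, bit20=0)
  nb #..##: next=.  (t=0,i=5, bit19=0)
  nb #..#.: next=#  (t=0,i=12, bit18=1)
  nb #...#: next=#  (t=0,i=1, bit17=1)
  nb #....: next=#  (t=3,i=3, bit16=1)
  nb .####: next=.  (t=0,i=7, bit15=0)
  nb .###.: next=#  (t=2,i=9, bit14=1)
  nb .##.#: next=.  (t=2,i=0, bit13=0)
  nb .##..: next=.  (t=11,i=9, bit12=0)
  nb .#.##: next=.  (t=3,i=8, bit11=0)
  nb .#.#.: next=#  (t=1,i=2, bit10=1)
  nb .#..#: next=.  (t=0,i=4, bit9=0)
  nb .#...: next=.  (t=0,i=0, bit8=0)
  nb ..###: next=#  (t=0,i=6, bit7=1)
  nb ..##.: next=.  (t=2,i=5, bit6=0)
  nb ..#.#: next=#  (t=3,i=7, bit5=1)
  nb ..#..: next=#  (t=0,i=3, bit4=1)
  nb ...##: next=#  (t=1,i=9, bit3=1)
  nb ...#.: next=.  (t=0,i=2, bit2=0)
  nb ....#: next=#  (t=3,i=5, bit1=1)
  nb .....: next=.  (t=3,i=4, bit0=0)
  bits 00111111010001110100010010111010 = 1061635258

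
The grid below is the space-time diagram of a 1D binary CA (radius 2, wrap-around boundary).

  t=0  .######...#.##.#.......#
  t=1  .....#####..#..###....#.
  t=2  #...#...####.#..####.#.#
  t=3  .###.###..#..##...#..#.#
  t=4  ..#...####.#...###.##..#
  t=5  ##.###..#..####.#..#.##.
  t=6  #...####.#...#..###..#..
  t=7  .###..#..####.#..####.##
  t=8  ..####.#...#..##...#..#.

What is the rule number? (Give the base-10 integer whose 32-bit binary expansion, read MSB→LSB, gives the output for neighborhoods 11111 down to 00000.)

  #####|.  b31=0 t=0,i=3
  ####.|#  b30=1 t=0,i=5
  ###.#|.  b29=0 t=2,i=11
  ###..|#  b28=1 t=0,i=6
  ##.##|.  b27=0 t=3,i=4
  ##.#.|.  b26=0 t=0,i=14
  ##..#|#  b25=1 t=1,i=10
  ##...|#  b24=1 t=0,i=7
  #.###|.  b23=0 t=0,i=1
  #.##.|#  b22=1 t=0,i=12
  #.#.#|#  b21=1 t=2,i=21
  #.#..|#  b20=1 t=0,i=15
  #..##|.  b19=0 t=1,i=14
  #..#.|#  b18=1 t=1,i=11
  #...#|#  b17=1 t=0,i=8
  #....|#  b16=1 t=0,i=17
  .####|.  b15=0 t=0,i=2
  .###.|#  b14=1 t=1,i=16
  .##.#|.  b13=0 t=0,i=13
  .##..|.  b12=0 t=2,i=0
  .#.##|.  b11=0 t=0,i=0
  .#.#.|.  b10=0 t=3,i=22
  .#..#|#  b9=1 t=1,i=13
  .#...|#  b8=1 t=0,i=16
  ..###|.  b7=0 t=1,i=5
  ..##.|.  b6=0 t=3,i=13
  ..#.#|.  b5=0 t=0,i=10
  ..#..|.  b4=0 t=1,i=12
  ...##|#  b3=1 t=1,i=4
  ...#.|#  b2=1 t=0,i=9
  ....#|.  b1=0 t=0,i=21
  .....|.  b0=0 t=0,i=18
  bits 01010011011101110100001100001100 = 1400324876

1400324876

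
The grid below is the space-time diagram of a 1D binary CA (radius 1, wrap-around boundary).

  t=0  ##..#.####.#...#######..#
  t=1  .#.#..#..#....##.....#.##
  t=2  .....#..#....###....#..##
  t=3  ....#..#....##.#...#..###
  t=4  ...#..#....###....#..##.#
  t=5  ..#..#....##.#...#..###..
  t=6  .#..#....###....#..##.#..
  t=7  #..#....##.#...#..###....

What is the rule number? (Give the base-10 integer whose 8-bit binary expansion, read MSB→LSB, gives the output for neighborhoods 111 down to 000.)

74

  nb ###: next=.  (t=0,i=0, bit7=0)
  nb ##.: next=#  (t=0,i=1, bit6=1)
  nb #.#: next=.  (t=0,i=5, bit5=0)
  nb #..: next=.  (t=0,i=2, bit4=0)
  nb .##: next=#  (t=0,i=6, bit3=1)
  nb .#.: next=.  (t=0,i=4, bit2=0)
  nb ..#: next=#  (t=0,i=3, bit1=1)
  nb ...: next=.  (t=0,i=13, bit0=0)
  bits 01001010 = 74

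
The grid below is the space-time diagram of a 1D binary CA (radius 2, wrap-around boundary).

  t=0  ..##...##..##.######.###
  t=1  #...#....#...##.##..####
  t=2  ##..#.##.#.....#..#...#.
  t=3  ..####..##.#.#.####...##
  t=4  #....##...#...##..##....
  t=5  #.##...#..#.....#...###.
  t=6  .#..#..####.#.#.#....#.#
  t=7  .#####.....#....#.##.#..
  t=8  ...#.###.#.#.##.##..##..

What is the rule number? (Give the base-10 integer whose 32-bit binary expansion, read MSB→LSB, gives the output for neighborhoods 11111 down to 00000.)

2677361202

  #####|#  b31=1 t=0,i=16
  ####.|.  b30=0 t=0,i=18
  ###.#|.  b29=0 t=0,i=19
  ###..|#  b28=1 t=0,i=23
  ##.##|#  b27=1 t=0,i=13
  ##.#.|#  b26=1 t=2,i=8
  ##..#|#  b25=1 t=0,i=0
  ##...|#  b24=1 t=0,i=4
  #.###|#  b23=1 t=0,i=14
  #.##.|.  b22=0 t=1,i=16
  #.#.#|.  b21=0 t=3,i=11
  #.#..|#  b20=1 t=2,i=9
  #..##|.  b19=0 t=0,i=1
  #..#.|#  b18=1 t=2,i=3
  #...#|.  b17=0 t=0,i=5
  #....|#  b16=1 t=1,i=6
  .####|.  b15=0 t=0,i=15
  .###.|#  b14=1 t=0,i=22
  .##.#|.  b13=0 t=0,i=12
  .##..|.  b12=0 t=0,i=3
  .#.##|#  b11=1 t=2,i=5
  .#.#.|.  b10=0 t=3,i=12
  .#..#|#  b9=1 t=2,i=16
  .#...|.  b8=0 t=1,i=5
  ..###|.  b7=0 t=1,i=20
  ..##.|.  b6=0 t=0,i=2
  ..#.#|#  b5=1 t=2,i=4
  ..#..|#  b4=1 t=1,i=4
  ...##|.  b3=0 t=0,i=6
  ...#.|.  b2=0 t=1,i=3
  ....#|#  b1=1 t=1,i=7
  .....|.  b0=0 t=2,i=12
  bits 10011111100101010100101000110010 = 2677361202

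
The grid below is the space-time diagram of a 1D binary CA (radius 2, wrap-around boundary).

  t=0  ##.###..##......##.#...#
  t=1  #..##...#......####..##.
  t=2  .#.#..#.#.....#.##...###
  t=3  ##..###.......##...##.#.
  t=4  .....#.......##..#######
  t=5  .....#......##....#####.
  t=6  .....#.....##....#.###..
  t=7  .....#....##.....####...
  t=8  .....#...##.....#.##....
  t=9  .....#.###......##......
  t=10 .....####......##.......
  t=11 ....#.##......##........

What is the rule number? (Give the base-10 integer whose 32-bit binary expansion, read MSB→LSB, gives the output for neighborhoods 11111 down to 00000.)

  #####|#  b31=1 t=4,i=19
  ####.|#  b30=1 t=1,i=17
  ###.#|.  b29=0 t=0,i=1
  ###..|.  b28=0 t=0,i=5
  ##.##|.  b27=0 t=0,i=2
  ##.#.|#  b26=1 t=0,i=18
  ##..#|.  b25=0 t=0,i=6
  ##...|.  b24=0 t=0,i=10
  #.###|#  b23=1 t=0,i=3
  #.##.|.  b22=0 t=2,i=16
  #.#.#|#  b21=1 t=2,i=1
  #.#..|.  b20=0 t=0,i=19
  #..##|.  b19=0 t=0,i=7
  #..#.|#  b18=1 t=2,i=5
  #...#|#  b17=1 t=0,i=21
  #....|.  b16=0 t=0,i=11
  .####|#  b15=1 t=1,i=16
  .###.|#  b14=1 t=0,i=0
  .##.#|#  b13=1 t=0,i=17
  .##..|.  b12=0 t=0,i=9
  .#.##|#  b11=1 t=2,i=15
  .#.#.|.  b10=0 t=2,i=2
  .#..#|#  b9=1 t=1,i=1
  .#...|.  b8=0 t=0,i=20
  ..###|.  b7=0 t=0,i=23
  ..##.|#  b6=1 t=0,i=8
  ..#.#|#  b5=1 t=2,i=6
  ..#..|#  b4=1 t=1,i=8
  ...##|#  b3=1 t=0,i=15
  ...#.|.  b2=0 t=1,i=7
  ....#|.  b1=0 t=0,i=14
  .....|.  b0=0 t=0,i=12
  bits 11000100101001101110101001111000 = 3299273336

3299273336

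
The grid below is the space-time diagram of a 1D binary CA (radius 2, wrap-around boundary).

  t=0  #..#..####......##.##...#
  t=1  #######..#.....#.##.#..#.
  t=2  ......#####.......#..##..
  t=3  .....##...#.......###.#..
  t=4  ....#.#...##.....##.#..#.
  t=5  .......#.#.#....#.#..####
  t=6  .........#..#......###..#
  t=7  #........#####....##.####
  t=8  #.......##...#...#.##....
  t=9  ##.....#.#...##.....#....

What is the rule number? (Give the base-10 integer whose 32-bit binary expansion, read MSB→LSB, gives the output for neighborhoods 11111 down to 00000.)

975975320

  #####|.  b31=0 t=1,i=2
  ####.|.  b30=0 t=0,i=8
  ###.#|#  b29=1 t=3,i=20
  ###..|#  b28=1 t=0,i=9
  ##.##|#  b27=1 t=0,i=18
  ##.#.|.  b26=0 t=1,i=19
  ##..#|#  b25=1 t=0,i=1
  ##...|.  b24=0 t=0,i=10
  #.###|.  b23=0 t=1,i=0
  #.##.|.  b22=0 t=0,i=19
  #.#.#|#  b21=1 t=5,i=9
  #.#..|.  b20=0 t=1,i=20
  #..##|#  b19=1 t=0,i=5
  #..#.|#  b18=1 t=0,i=2
  #...#|.  b17=0 t=0,i=22
  #....|.  b16=0 t=0,i=11
  .####|.  b15=0 t=0,i=7
  .###.|.  b14=0 t=3,i=19
  .##.#|#  b13=1 t=0,i=17
  .##..|#  b12=1 t=0,i=0
  .#.##|.  b11=0 t=1,i=16
  .#.#.|.  b10=0 t=4,i=5
  .#..#|#  b9=1 t=0,i=4
  .#...|#  b8=1 t=1,i=10
  ..###|#  b7=1 t=0,i=6
  ..##.|.  b6=0 t=0,i=16
  ..#.#|.  b5=0 t=1,i=15
  ..#..|#  b4=1 t=0,i=3
  ...##|#  b3=1 t=0,i=15
  ...#.|.  b2=0 t=1,i=14
  ....#|.  b1=0 t=0,i=14
  .....|.  b0=0 t=0,i=12
  bits 00111010001011000011001110011000 = 975975320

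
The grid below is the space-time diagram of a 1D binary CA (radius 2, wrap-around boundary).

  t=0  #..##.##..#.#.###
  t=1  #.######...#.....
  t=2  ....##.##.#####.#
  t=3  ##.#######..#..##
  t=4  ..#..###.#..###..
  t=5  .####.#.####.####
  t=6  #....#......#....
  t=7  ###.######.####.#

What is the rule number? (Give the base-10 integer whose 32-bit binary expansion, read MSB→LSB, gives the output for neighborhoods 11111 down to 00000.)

2639886173

  ##### -> #   bit 31 = 1  t=1,i=4
  ####. -> .   bit 30 = 0  t=0,i=16
  ###.# -> .   bit 29 = 0  t=2,i=14
  ###.. -> #   bit 28 = 1  t=0,i=0
  ##.## -> #   bit 27 = 1  t=0,i=5
  ##.#. -> #   bit 26 = 1  t=2,i=15
  ##..# -> .   bit 25 = 0  t=0,i=1
  ##... -> #   bit 24 = 1  t=1,i=8
  #.### -> .   bit 23 = 0  t=0,i=14
  #.##. -> #   bit 22 = 1  t=0,i=6
  #.#.# -> .   bit 21 = 0  t=0,i=12
  #.#.. -> #   bit 20 = 1  t=2,i=16
  #..## -> #   bit 19 = 1  t=0,i=2
  #..#. -> .   bit 18 = 0  t=0,i=9
  #...# -> .   bit 17 = 0  t=1,i=9
  #.... -> #   bit 16 = 1  t=1,i=13
  .#### -> .   bit 15 = 0  t=0,i=15
  .###. -> #   bit 14 = 1  t=4,i=6
  .##.# -> #   bit 13 = 1  t=0,i=4
  .##.. -> #   bit 12 = 1  t=0,i=7
  .#.## -> .   bit 11 = 0  t=0,i=13
  .#.#. -> #   bit 10 = 1  t=0,i=11
  .#..# -> #   bit 9 = 1  t=3,i=13
  .#... -> #   bit 8 = 1  t=1,i=12
  ..### -> .   bit 7 = 0  t=3,i=15
  ..##. -> #   bit 6 = 1  t=0,i=3
  ..#.# -> .   bit 5 = 0  t=0,i=10
  ..#.. -> #   bit 4 = 1  t=1,i=11
  ...## -> #   bit 3 = 1  t=2,i=3
  ...#. -> #   bit 2 = 1  t=1,i=10
  ....# -> .   bit 1 = 0  t=1,i=15
  ..... -> #   bit 0 = 1  t=1,i=14
  bits 10011101010110010111011101011101 = 2639886173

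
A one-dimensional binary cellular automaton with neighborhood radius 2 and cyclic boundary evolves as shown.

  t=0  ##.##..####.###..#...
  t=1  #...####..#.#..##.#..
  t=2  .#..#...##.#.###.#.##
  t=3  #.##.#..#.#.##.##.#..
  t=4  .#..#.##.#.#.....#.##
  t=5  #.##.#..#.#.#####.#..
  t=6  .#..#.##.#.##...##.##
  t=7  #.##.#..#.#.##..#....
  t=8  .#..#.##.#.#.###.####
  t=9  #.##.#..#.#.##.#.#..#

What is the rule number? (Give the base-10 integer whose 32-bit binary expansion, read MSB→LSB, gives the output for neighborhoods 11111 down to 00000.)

663560135

  nb #####: next=.  (t=5,i=14, bit31=0)
  nb ####.: next=.  (t=0,i=9, bit30=0)
  nb ###.#: next=#  (t=0,i=10, bit29=1)
  nb ###..: next=.  (t=0,i=14, bit28=0)
  nb ##.##: next=.  (t=0,i=2, bit27=0)
  nb ##.#.: next=#  (t=1,i=17, bit26=1)
  nb ##..#: next=#  (t=0,i=5, bit25=1)
  nb ##...: next=#  (t=6,i=13, bit24=1)
  nb #.###: next=#  (t=0,i=12, bit23=1)
  nb #.##.: next=.  (t=0,i=3, bit22=0)
  nb #.#.#: next=.  (t=2,i=11, bit21=0)
  nb #.#..: next=.  (t=1,i=12, bit20=0)
  nb #..##: next=#  (t=0,i=6, bit19=1)
  nb #..#.: next=#  (t=0,i=16, bit18=1)
  nb #...#: next=.  (t=0,i=19, bit17=0)
  nb #....: next=#  (t=4,i=13, bit16=1)
  nb .####: next=.  (t=0,i=8, bit15=0)
  nb .###.: next=.  (t=0,i=13, bit14=0)
  nb .##.#: next=.  (t=0,i=1, bit13=0)
  nb .##..: next=#  (t=0,i=4, bit12=1)
  nb .#.##: next=#  (t=2,i=12, bit11=1)
  nb .#.#.: next=#  (t=1,i=11, bit10=1)
  nb .#..#: next=#  (t=1,i=13, bit9=1)
  nb .#...: next=#  (t=0,i=18, bit8=1)
  nb ..###: next=#  (t=0,i=7, bit7=1)
  nb ..##.: next=#  (t=0,i=0, bit6=1)
  nb ..#.#: next=.  (t=1,i=10, bit5=0)
  nb ..#..: next=.  (t=0,i=17, bit4=0)
  nb ...##: next=.  (t=0,i=20, bit3=0)
  nb ...#.: next=#  (t=4,i=16, bit2=1)
  nb ....#: next=#  (t=4,i=15, bit1=1)
  nb .....: next=#  (t=4,i=14, bit0=1)
  bits 00100111100011010001111111000111 = 663560135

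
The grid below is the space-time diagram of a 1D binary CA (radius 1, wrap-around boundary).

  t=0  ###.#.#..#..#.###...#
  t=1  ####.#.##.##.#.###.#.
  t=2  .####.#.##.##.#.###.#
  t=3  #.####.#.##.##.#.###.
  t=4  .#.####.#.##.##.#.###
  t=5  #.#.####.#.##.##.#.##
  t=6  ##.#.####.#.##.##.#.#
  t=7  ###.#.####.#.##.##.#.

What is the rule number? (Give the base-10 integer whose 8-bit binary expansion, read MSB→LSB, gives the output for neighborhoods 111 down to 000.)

  ###|#  b7=1 t=0,i=0
  ##.|#  b6=1 t=0,i=2
  #.#|#  b5=1 t=0,i=3
  #..|#  b4=1 t=0,i=7
  .##|.  b3=0 t=0,i=14
  .#.|.  b2=0 t=0,i=4
  ..#|#  b1=1 t=0,i=8
  ...|.  b0=0 t=0,i=18
  bits 11110010 = 242

242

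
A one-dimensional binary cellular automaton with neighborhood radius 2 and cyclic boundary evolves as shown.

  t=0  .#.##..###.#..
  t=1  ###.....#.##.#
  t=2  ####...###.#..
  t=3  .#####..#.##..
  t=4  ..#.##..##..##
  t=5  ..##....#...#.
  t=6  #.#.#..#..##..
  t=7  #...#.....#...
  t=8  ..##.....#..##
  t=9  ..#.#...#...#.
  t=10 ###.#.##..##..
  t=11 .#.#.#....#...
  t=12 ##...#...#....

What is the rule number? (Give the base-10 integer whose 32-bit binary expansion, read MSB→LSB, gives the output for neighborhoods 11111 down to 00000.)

1427302500

  nb #####: next=.  (t=3,i=3, bit31=0)
  nb ####.: next=#  (t=1,i=1, bit30=1)
  nb ###.#: next=.  (t=0,i=9, bit29=0)
  nb ###..: next=#  (t=1,i=2, bit28=1)
  nb ##.##: next=.  (t=1,i=12, bit27=0)
  nb ##.#.: next=#  (t=0,i=10, bit26=1)
  nb ##..#: next=.  (t=0,i=5, bit25=0)
  nb ##...: next=#  (t=1,i=3, bit24=1)
  nb #.###: next=.  (t=1,i=13, bit23=0)
  nb #.##.: next=.  (t=0,i=3, bit22=0)
  nb #.#.#: next=.  (t=6,i=2, bit21=0)
  nb #.#..: next=#  (t=0,i=11, bit20=1)
  nb #..##: next=.  (t=0,i=6, bit19=0)
  nb #..#.: next=.  (t=3,i=7, bit18=0)
  nb #...#: next=#  (t=0,i=13, bit17=1)
  nb #....: next=.  (t=1,i=4, bit16=0)
  nb .####: next=#  (t=1,i=0, bit15=1)
  nb .###.: next=#  (t=0,i=8, bit14=1)
  nb .##.#: next=#  (t=1,i=11, bit13=1)
  nb .##..: next=.  (t=0,i=4, bit12=0)
  nb .#.##: next=#  (t=0,i=2, bit11=1)
  nb .#.#.: next=.  (t=6,i=1, bit10=0)
  nb .#..#: next=.  (t=2,i=12, bit9=0)
  nb .#...: next=.  (t=0,i=12, bit8=0)
  nb ..###: next=.  (t=0,i=7, bit7=0)
  nb ..##.: next=#  (t=4,i=8, bit6=1)
  nb ..#.#: next=#  (t=0,i=1, bit5=1)
  nb ..#..: next=.  (t=5,i=8, bit4=0)
  nb ...##: next=.  (t=2,i=6, bit3=0)
  nb ...#.: next=#  (t=0,i=0, bit2=1)
  nb ....#: next=.  (t=1,i=6, bit1=0)
  nb .....: next=.  (t=1,i=5, bit0=0)
  bits 01010101000100101110100001100100 = 1427302500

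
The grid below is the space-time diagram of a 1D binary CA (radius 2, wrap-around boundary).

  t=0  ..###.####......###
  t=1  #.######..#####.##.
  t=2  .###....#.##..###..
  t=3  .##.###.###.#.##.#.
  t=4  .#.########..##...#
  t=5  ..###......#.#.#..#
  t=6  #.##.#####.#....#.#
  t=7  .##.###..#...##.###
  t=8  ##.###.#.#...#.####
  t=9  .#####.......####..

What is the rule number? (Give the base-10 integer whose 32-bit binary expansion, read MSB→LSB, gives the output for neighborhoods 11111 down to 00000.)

734120691

  #####|.  b31=0 t=1,i=4
  ####.|.  b30=0 t=0,i=8
  ###.#|#  b29=1 t=0,i=4
  ###..|.  b28=0 t=0,i=9
  ##.##|#  b27=1 t=0,i=5
  ##.#.|.  b26=0 t=1,i=18
  ##..#|#  b25=1 t=0,i=0
  ##...|#  b24=1 t=0,i=10
  #.###|#  b23=1 t=0,i=6
  #.##.|#  b22=1 t=1,i=16
  #.#.#|.  b21=0 t=1,i=0
  #.#..|.  b20=0 t=3,i=17
  #..##|.  b19=0 t=0,i=1
  #..#.|.  b18=0 t=5,i=17
  #...#|.  b17=0 t=2,i=18
  #....|#  b16=1 t=0,i=11
  .####|#  b15=1 t=0,i=7
  .###.|#  b14=1 t=0,i=3
  .##.#|.  b13=0 t=1,i=17
  .##..|.  b12=0 t=2,i=11
  .#.##|#  b11=1 t=1,i=1
  .#.#.|.  b10=0 t=4,i=0
  .#..#|#  b9=1 t=3,i=18
  .#...|.  b8=0 t=6,i=12
  ..###|#  b7=1 t=0,i=2
  ..##.|#  b6=1 t=3,i=1
  ..#.#|#  b5=1 t=2,i=8
  ..#..|#  b4=1 t=5,i=18
  ...##|.  b3=0 t=0,i=15
  ...#.|.  b2=0 t=2,i=7
  ....#|#  b1=1 t=0,i=14
  .....|#  b0=1 t=0,i=12
  bits 00101011110000011100101011110011 = 734120691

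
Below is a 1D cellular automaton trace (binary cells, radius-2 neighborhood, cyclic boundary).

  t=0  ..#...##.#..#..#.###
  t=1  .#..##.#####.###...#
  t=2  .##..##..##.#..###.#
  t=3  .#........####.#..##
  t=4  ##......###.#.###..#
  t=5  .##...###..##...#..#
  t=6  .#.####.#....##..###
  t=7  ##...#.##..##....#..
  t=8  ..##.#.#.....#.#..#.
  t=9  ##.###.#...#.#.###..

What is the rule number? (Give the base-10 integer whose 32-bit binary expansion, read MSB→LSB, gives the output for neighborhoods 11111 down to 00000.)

  nb #####: next=#  (t=1,i=9, bit31=1)
  nb ####.: next=#  (t=1,i=10, bit30=1)
  nb ###.#: next=.  (t=1,i=11, bit29=0)
  nb ###..: next=#  (t=0,i=19, bit28=1)
  nb ##.##: next=#  (t=1,i=6, bit27=1)
  nb ##.#.: next=#  (t=0,i=8, bit26=1)
  nb ##..#: next=.  (t=0,i=0, bit25=0)
  nb ##...: next=#  (t=1,i=16, bit24=1)
  nb #.###: next=.  (t=0,i=17, bit23=0)
  nb #.##.: next=#  (t=2,i=1, bit22=1)
  nb #.#.#: next=#  (t=2,i=19, bit21=1)
  nb #.#..: next=#  (t=0,i=9, bit20=1)
  nb #..##: next=.  (t=1,i=3, bit19=0)
  nb #..#.: next=#  (t=0,i=1, bit18=1)
  nb #...#: next=#  (t=0,i=4, bit17=1)
  nb #....: next=.  (t=3,i=3, bit16=0)
  nb .####: next=.  (t=1,i=8, bit15=0)
  nb .###.: next=.  (t=0,i=18, bit14=0)
  nb .##.#: next=#  (t=0,i=7, bit13=1)
  nb .##..: next=.  (t=2,i=2, bit12=0)
  nb .#.##: next=.  (t=0,i=16, bit11=0)
  nb .#.#.: next=.  (t=1,i=0, bit10=0)
  nb .#..#: next=#  (t=0,i=10, bit9=1)
  nb .#...: next=.  (t=0,i=3, bit8=0)
  nb ..###: next=#  (t=2,i=15, bit7=1)
  nb ..##.: next=.  (t=0,i=6, bit6=0)
  nb ..#.#: next=#  (t=0,i=15, bit5=1)
  nb ..#..: next=.  (t=0,i=2, bit4=0)
  nb ...##: next=#  (t=0,i=5, bit3=1)
  nb ...#.: next=.  (t=1,i=18, bit2=0)
  nb ....#: next=#  (t=3,i=8, bit1=1)
  nb .....: next=.  (t=3,i=4, bit0=0)
  bits 11011101011101100010001010101010 = 3715506858

3715506858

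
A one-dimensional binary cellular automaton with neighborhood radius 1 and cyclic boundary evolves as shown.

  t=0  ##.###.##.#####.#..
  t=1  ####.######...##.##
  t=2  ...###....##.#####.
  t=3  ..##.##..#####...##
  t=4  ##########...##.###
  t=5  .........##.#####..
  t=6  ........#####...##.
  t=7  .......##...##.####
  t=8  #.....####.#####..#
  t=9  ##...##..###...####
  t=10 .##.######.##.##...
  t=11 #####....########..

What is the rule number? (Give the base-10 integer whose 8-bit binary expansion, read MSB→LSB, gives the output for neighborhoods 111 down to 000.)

  [7] ### => .  t=0,i=4
  [6] ##. => #  t=0,i=1
  [5] #.# => #  t=0,i=2
  [4] #.. => #  t=0,i=17
  [3] .## => #  t=0,i=0
  [2] .#. => .  t=0,i=16
  [1] ..# => #  t=0,i=18
  [0] ... => .  t=1,i=12
  bits 01111010 = 122

122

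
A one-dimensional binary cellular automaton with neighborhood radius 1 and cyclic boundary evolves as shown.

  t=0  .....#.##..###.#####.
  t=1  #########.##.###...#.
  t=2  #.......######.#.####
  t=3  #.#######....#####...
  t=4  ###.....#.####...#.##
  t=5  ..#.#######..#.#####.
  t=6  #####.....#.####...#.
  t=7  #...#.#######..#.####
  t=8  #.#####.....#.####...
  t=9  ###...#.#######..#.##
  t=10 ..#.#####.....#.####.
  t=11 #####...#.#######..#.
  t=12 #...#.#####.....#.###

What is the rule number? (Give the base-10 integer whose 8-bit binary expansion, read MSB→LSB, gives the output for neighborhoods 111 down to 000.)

  [7] ### => .  t=0,i=12
  [6] ##. => #  t=0,i=8
  [5] #.# => #  t=0,i=6
  [4] #.. => .  t=0,i=9
  [3] .## => #  t=0,i=7
  [2] .#. => #  t=0,i=5
  [1] ..# => #  t=0,i=4
  [0] ... => #  t=0,i=0
  bits 01101111 = 111

111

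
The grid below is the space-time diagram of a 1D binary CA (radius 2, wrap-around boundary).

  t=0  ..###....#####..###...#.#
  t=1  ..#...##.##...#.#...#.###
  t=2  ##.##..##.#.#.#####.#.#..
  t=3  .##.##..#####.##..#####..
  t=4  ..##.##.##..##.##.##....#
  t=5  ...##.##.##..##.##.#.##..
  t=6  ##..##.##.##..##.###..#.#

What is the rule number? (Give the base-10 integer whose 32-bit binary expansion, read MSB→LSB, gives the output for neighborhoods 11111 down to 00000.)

783791523

  ##### -> .   bit 31 = 0  t=0,i=11
  ####. -> .   bit 30 = 0  t=0,i=12
  ###.# -> #   bit 29 = 1  t=2,i=18
  ###.. -> .   bit 28 = 0  t=0,i=4
  ##.## -> #   bit 27 = 1  t=1,i=8
  ##.#. -> #   bit 26 = 1  t=2,i=9
  ##..# -> #   bit 25 = 1  t=0,i=14
  ##... -> .   bit 24 = 0  t=0,i=5
  #.### -> #   bit 23 = 1  t=1,i=22
  #.##. -> .   bit 22 = 0  t=1,i=9
  #.#.# -> #   bit 21 = 1  t=2,i=10
  #.#.. -> #   bit 20 = 1  t=0,i=24
  #..## -> .   bit 19 = 0  t=0,i=1
  #..#. -> #   bit 18 = 1  t=1,i=1
  #...# -> #   bit 17 = 1  t=0,i=20
  #.... -> #   bit 16 = 1  t=0,i=6
  .#### -> #   bit 15 = 1  t=0,i=10
  .###. -> .   bit 14 = 0  t=0,i=3
  .##.# -> #   bit 13 = 1  t=1,i=7
  .##.. -> #   bit 12 = 1  t=1,i=10
  .#.## -> .   bit 11 = 0  t=1,i=21
  .#.#. -> #   bit 10 = 1  t=0,i=23
  .#..# -> .   bit 9 = 0  t=0,i=0
  .#... -> #   bit 8 = 1  t=1,i=3
  ..### -> #   bit 7 = 1  t=0,i=2
  ..##. -> .   bit 6 = 0  t=1,i=6
  ..#.# -> #   bit 5 = 1  t=0,i=22
  ..#.. -> .   bit 4 = 0  t=1,i=2
  ...## -> .   bit 3 = 0  t=0,i=8
  ...#. -> .   bit 2 = 0  t=0,i=21
  ....# -> #   bit 1 = 1  t=0,i=7
  ..... -> #   bit 0 = 1  t=5,i=0
  bits 00101110101101111011010110100011 = 783791523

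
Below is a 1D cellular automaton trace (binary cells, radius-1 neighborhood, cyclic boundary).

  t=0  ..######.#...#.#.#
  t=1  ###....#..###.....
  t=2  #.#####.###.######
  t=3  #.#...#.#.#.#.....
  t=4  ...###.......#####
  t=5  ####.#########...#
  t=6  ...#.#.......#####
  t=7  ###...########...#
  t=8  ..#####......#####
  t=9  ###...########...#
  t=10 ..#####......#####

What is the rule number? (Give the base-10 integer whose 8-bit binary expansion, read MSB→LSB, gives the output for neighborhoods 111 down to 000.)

  ###|.  b7=0 t=0,i=3
  ##.|#  b6=1 t=0,i=7
  #.#|.  b5=0 t=0,i=8
  #..|#  b4=1 t=0,i=0
  .##|#  b3=1 t=0,i=2
  .#.|.  b2=0 t=0,i=9
  ..#|#  b1=1 t=0,i=1
  ...|#  b0=1 t=0,i=11
  bits 01011011 = 91

91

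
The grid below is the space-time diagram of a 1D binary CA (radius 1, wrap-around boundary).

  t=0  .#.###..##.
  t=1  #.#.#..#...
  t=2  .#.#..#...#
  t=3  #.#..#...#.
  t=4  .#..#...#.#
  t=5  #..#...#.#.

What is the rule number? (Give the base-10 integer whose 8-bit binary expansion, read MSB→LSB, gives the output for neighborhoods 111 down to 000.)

  [7] ### => #  t=0,i=4
  [6] ##. => .  t=0,i=5
  [5] #.# => #  t=0,i=2
  [4] #.. => .  t=0,i=6
  [3] .## => .  t=0,i=3
  [2] .#. => .  t=0,i=1
  [1] ..# => #  t=0,i=0
  [0] ... => .  t=1,i=9
  bits 10100010 = 162

162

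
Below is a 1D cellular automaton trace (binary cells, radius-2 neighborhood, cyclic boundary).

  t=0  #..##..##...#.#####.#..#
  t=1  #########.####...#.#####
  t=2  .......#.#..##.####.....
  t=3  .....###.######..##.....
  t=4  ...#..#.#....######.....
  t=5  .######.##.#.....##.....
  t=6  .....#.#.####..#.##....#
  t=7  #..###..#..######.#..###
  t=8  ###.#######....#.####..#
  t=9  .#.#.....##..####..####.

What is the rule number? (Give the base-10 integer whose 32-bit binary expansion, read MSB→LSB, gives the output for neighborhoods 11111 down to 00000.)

  nb #####: next=.  (t=0,i=16, bit31=0)
  nb ####.: next=#  (t=0,i=17, bit30=1)
  nb ###.#: next=.  (t=0,i=18, bit29=0)
  nb ###..: next=#  (t=1,i=13, bit28=1)
  nb ##.##: next=#  (t=1,i=9, bit27=1)
  nb ##.#.: next=#  (t=0,i=19, bit26=1)
  nb ##..#: next=#  (t=0,i=1, bit25=1)
  nb ##...: next=.  (t=0,i=9, bit24=0)
  nb #.###: next=.  (t=0,i=14, bit23=0)
  nb #.##.: next=.  (t=5,i=8, bit22=0)
  nb #.#.#: next=.  (t=6,i=7, bit21=0)
  nb #.#..: next=#  (t=0,i=20, bit20=1)
  nb #..##: next=#  (t=0,i=2, bit19=1)
  nb #..#.: next=#  (t=4,i=5, bit18=1)
  nb #...#: next=#  (t=0,i=10, bit17=1)
  nb #....: next=.  (t=2,i=20, bit16=0)
  nb .####: next=.  (t=0,i=15, bit15=0)
  nb .###.: next=#  (t=3,i=6, bit14=1)
  nb .##.#: next=#  (t=2,i=13, bit13=1)
  nb .##..: next=#  (t=0,i=0, bit12=1)
  nb .#.##: next=#  (t=0,i=13, bit11=1)
  nb .#.#.: next=.  (t=2,i=8, bit10=0)
  nb .#..#: next=#  (t=0,i=21, bit9=1)
  nb .#...: next=#  (t=4,i=9, bit8=1)
  nb ..###: next=.  (t=3,i=5, bit7=0)
  nb ..##.: next=#  (t=0,i=3, bit6=1)
  nb ..#.#: next=#  (t=0,i=12, bit5=1)
  nb ..#..: next=#  (t=4,i=3, bit4=1)
  nb ...##: next=.  (t=3,i=4, bit3=0)
  nb ...#.: next=#  (t=0,i=11, bit2=1)
  nb ....#: next=#  (t=2,i=5, bit1=1)
  nb .....: next=.  (t=2,i=0, bit0=0)
  bits 01011110000111100111101101110110 = 1579055990

1579055990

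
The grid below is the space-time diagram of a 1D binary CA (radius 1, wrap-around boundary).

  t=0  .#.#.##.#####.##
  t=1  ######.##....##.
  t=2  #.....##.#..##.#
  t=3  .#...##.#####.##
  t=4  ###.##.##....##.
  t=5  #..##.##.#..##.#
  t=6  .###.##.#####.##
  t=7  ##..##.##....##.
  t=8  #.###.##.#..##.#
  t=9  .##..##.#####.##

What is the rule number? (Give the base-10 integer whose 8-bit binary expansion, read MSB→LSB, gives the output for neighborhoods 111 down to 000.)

  [7] ### => .  t=0,i=9
  [6] ##. => .  t=0,i=6
  [5] #.# => #  t=0,i=0
  [4] #.. => #  t=1,i=9
  [3] .## => #  t=0,i=5
  [2] .#. => #  t=0,i=1
  [1] ..# => #  t=1,i=12
  [0] ... => .  t=1,i=10
  bits 00111110 = 62

62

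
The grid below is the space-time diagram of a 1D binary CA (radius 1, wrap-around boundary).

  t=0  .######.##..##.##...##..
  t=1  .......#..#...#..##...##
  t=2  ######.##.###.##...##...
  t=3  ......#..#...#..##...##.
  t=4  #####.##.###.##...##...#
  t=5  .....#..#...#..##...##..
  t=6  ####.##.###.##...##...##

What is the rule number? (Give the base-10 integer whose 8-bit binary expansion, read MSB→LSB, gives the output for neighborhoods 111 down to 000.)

53

  ###|.  b7=0 t=0,i=2
  ##.|.  b6=0 t=0,i=6
  #.#|#  b5=1 t=0,i=7
  #..|#  b4=1 t=0,i=10
  .##|.  b3=0 t=0,i=1
  .#.|#  b2=1 t=1,i=7
  ..#|.  b1=0 t=0,i=0
  ...|#  b0=1 t=0,i=18
  bits 00110101 = 53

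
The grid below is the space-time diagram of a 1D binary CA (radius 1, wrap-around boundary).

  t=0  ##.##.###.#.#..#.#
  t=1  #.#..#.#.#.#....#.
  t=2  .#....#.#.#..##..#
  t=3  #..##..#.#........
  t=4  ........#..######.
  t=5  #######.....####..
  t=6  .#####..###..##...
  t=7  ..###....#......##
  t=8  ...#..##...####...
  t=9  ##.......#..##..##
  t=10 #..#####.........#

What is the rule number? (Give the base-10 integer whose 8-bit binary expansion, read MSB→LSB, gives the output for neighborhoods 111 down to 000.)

161

  ###|#  b7=1 t=0,i=0
  ##.|.  b6=0 t=0,i=1
  #.#|#  b5=1 t=0,i=2
  #..|.  b4=0 t=0,i=13
  .##|.  b3=0 t=0,i=3
  .#.|.  b2=0 t=0,i=10
  ..#|.  b1=0 t=0,i=14
  ...|#  b0=1 t=1,i=13
  bits 10100001 = 161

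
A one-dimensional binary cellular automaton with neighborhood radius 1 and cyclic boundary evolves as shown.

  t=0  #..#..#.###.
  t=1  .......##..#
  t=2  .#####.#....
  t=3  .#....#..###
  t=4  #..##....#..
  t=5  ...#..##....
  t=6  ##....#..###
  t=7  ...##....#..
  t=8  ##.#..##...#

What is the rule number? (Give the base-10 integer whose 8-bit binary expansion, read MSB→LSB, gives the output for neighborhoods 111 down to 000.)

  ### -> .   bit 7 = 0  t=0,i=9
  ##. -> .   bit 6 = 0  t=0,i=10
  #.# -> #   bit 5 = 1  t=0,i=7
  #.. -> .   bit 4 = 0  t=0,i=1
  .## -> #   bit 3 = 1  t=0,i=8
  .#. -> .   bit 2 = 0  t=0,i=0
  ..# -> .   bit 1 = 0  t=0,i=2
  ... -> #   bit 0 = 1  t=1,i=1
  bits 00101001 = 41

41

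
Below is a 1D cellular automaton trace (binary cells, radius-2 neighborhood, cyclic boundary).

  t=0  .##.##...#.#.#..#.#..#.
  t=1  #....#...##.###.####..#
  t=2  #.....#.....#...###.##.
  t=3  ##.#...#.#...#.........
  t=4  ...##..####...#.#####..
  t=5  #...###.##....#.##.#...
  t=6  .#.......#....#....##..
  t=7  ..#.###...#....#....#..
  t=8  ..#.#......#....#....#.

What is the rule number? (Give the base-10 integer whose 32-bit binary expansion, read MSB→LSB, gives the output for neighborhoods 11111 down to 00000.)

1117296417

  ##### -> .   bit 31 = 0  t=4,i=18
  ####. -> #   bit 30 = 1  t=1,i=18
  ###.# -> .   bit 29 = 0  t=1,i=14
  ###.. -> .   bit 28 = 0  t=1,i=19
  ##.## -> .   bit 27 = 0  t=0,i=3
  ##.#. -> .   bit 26 = 0  t=2,i=22
  ##..# -> #   bit 25 = 1  t=1,i=20
  ##... -> .   bit 24 = 0  t=0,i=6
  #.### -> #   bit 23 = 1  t=1,i=12
  #.##. -> .   bit 22 = 0  t=0,i=4
  #.#.# -> .   bit 21 = 0  t=0,i=11
  #.#.. -> #   bit 20 = 1  t=0,i=13
  #..## -> #   bit 19 = 1  t=0,i=0
  #..#. -> .   bit 18 = 0  t=0,i=15
  #...# -> .   bit 17 = 0  t=0,i=7
  #.... -> .   bit 16 = 0  t=1,i=2
  .#### -> #   bit 15 = 1  t=1,i=17
  .###. -> .   bit 14 = 0  t=1,i=13
  .##.# -> .   bit 13 = 0  t=0,i=2
  .##.. -> #   bit 12 = 1  t=0,i=5
  .#.## -> .   bit 11 = 0  t=4,i=15
  .#.#. -> #   bit 10 = 1  t=0,i=10
  .#..# -> #   bit 9 = 1  t=0,i=14
  .#... -> #   bit 8 = 1  t=1,i=6
  ..### -> .   bit 7 = 0  t=2,i=16
  ..##. -> .   bit 6 = 0  t=0,i=1
  ..#.# -> #   bit 5 = 1  t=0,i=9
  ..#.. -> .   bit 4 = 0  t=0,i=21
  ...## -> .   bit 3 = 0  t=1,i=8
  ...#. -> .   bit 2 = 0  t=0,i=8
  ....# -> .   bit 1 = 0  t=1,i=3
  ..... -> #   bit 0 = 1  t=2,i=3
  bits 01000010100110001001011100100001 = 1117296417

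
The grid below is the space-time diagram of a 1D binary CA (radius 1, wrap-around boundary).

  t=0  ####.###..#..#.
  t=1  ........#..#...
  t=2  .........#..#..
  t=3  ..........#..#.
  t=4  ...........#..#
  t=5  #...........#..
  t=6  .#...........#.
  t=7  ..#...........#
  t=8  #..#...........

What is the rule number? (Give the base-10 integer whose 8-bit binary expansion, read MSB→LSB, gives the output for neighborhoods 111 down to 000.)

  ### -> .   bit 7 = 0  t=0,i=1
  ##. -> .   bit 6 = 0  t=0,i=3
  #.# -> .   bit 5 = 0  t=0,i=4
  #.. -> #   bit 4 = 1  t=0,i=8
  .## -> .   bit 3 = 0  t=0,i=0
  .#. -> .   bit 2 = 0  t=0,i=10
  ..# -> .   bit 1 = 0  t=0,i=9
  ... -> .   bit 0 = 0  t=1,i=0
  bits 00010000 = 16

16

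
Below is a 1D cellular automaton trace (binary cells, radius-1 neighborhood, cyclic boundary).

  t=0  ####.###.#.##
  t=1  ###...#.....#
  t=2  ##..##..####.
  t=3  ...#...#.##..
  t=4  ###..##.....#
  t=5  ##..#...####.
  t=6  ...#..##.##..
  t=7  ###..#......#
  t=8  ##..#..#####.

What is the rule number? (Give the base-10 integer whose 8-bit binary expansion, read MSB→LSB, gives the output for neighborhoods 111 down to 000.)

131

  ### -> #   bit 7 = 1  t=0,i=0
  ##. -> .   bit 6 = 0  t=0,i=3
  #.# -> .   bit 5 = 0  t=0,i=4
  #.. -> .   bit 4 = 0  t=1,i=3
  .## -> .   bit 3 = 0  t=0,i=5
  .#. -> .   bit 2 = 0  t=0,i=9
  ..# -> #   bit 1 = 1  t=1,i=5
  ... -> #   bit 0 = 1  t=1,i=4
  bits 10000011 = 131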